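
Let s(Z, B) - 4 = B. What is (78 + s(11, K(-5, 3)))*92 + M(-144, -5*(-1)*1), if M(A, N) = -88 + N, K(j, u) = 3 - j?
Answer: 8197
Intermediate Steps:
s(Z, B) = 4 + B
(78 + s(11, K(-5, 3)))*92 + M(-144, -5*(-1)*1) = (78 + (4 + (3 - 1*(-5))))*92 + (-88 - 5*(-1)*1) = (78 + (4 + (3 + 5)))*92 + (-88 + 5*1) = (78 + (4 + 8))*92 + (-88 + 5) = (78 + 12)*92 - 83 = 90*92 - 83 = 8280 - 83 = 8197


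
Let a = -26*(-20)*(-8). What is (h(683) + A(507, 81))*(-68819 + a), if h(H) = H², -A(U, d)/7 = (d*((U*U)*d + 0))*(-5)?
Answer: -4307798106906316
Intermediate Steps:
A(U, d) = 35*U²*d² (A(U, d) = -7*d*((U*U)*d + 0)*(-5) = -7*d*(U²*d + 0)*(-5) = -7*d*(d*U² + 0)*(-5) = -7*d*(d*U²)*(-5) = -7*U²*d²*(-5) = -(-35)*U²*d² = 35*U²*d²)
a = -4160 (a = 520*(-8) = -4160)
(h(683) + A(507, 81))*(-68819 + a) = (683² + 35*507²*81²)*(-68819 - 4160) = (466489 + 35*257049*6561)*(-72979) = (466489 + 59027447115)*(-72979) = 59027913604*(-72979) = -4307798106906316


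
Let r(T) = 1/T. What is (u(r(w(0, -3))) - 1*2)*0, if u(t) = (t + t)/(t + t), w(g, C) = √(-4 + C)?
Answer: 0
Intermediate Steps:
u(t) = 1 (u(t) = (2*t)/((2*t)) = (2*t)*(1/(2*t)) = 1)
(u(r(w(0, -3))) - 1*2)*0 = (1 - 1*2)*0 = (1 - 2)*0 = -1*0 = 0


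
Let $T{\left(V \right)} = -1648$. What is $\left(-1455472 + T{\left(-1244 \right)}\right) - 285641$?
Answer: $-1742761$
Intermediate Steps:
$\left(-1455472 + T{\left(-1244 \right)}\right) - 285641 = \left(-1455472 - 1648\right) - 285641 = -1457120 - 285641 = -1742761$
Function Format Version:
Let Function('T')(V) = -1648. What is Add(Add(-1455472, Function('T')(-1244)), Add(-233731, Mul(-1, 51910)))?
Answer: -1742761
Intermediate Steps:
Add(Add(-1455472, Function('T')(-1244)), Add(-233731, Mul(-1, 51910))) = Add(Add(-1455472, -1648), Add(-233731, Mul(-1, 51910))) = Add(-1457120, Add(-233731, -51910)) = Add(-1457120, -285641) = -1742761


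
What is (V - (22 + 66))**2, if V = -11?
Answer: 9801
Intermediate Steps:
(V - (22 + 66))**2 = (-11 - (22 + 66))**2 = (-11 - 1*88)**2 = (-11 - 88)**2 = (-99)**2 = 9801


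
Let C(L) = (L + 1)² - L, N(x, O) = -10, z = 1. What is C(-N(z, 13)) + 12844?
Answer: 12955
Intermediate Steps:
C(L) = (1 + L)² - L
C(-N(z, 13)) + 12844 = ((1 - 1*(-10))² - (-1)*(-10)) + 12844 = ((1 + 10)² - 1*10) + 12844 = (11² - 10) + 12844 = (121 - 10) + 12844 = 111 + 12844 = 12955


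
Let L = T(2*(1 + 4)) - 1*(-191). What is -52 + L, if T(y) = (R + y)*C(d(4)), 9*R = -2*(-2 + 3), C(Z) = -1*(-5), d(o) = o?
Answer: 1691/9 ≈ 187.89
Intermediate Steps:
C(Z) = 5
R = -2/9 (R = (-2*(-2 + 3))/9 = (-2*1)/9 = (1/9)*(-2) = -2/9 ≈ -0.22222)
T(y) = -10/9 + 5*y (T(y) = (-2/9 + y)*5 = -10/9 + 5*y)
L = 2159/9 (L = (-10/9 + 5*(2*(1 + 4))) - 1*(-191) = (-10/9 + 5*(2*5)) + 191 = (-10/9 + 5*10) + 191 = (-10/9 + 50) + 191 = 440/9 + 191 = 2159/9 ≈ 239.89)
-52 + L = -52 + 2159/9 = 1691/9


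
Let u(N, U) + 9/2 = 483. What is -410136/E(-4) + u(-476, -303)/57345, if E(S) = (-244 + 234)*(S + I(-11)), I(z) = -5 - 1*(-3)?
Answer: -261324669/38230 ≈ -6835.6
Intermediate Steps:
I(z) = -2 (I(z) = -5 + 3 = -2)
u(N, U) = 957/2 (u(N, U) = -9/2 + 483 = 957/2)
E(S) = 20 - 10*S (E(S) = (-244 + 234)*(S - 2) = -10*(-2 + S) = 20 - 10*S)
-410136/E(-4) + u(-476, -303)/57345 = -410136/(20 - 10*(-4)) + (957/2)/57345 = -410136/(20 + 40) + (957/2)*(1/57345) = -410136/60 + 319/38230 = -410136*1/60 + 319/38230 = -34178/5 + 319/38230 = -261324669/38230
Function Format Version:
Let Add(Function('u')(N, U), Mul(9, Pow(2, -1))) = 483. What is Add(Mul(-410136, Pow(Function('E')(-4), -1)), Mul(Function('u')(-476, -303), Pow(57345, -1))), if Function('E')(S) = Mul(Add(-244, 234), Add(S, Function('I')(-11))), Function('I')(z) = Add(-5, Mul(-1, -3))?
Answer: Rational(-261324669, 38230) ≈ -6835.6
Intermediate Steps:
Function('I')(z) = -2 (Function('I')(z) = Add(-5, 3) = -2)
Function('u')(N, U) = Rational(957, 2) (Function('u')(N, U) = Add(Rational(-9, 2), 483) = Rational(957, 2))
Function('E')(S) = Add(20, Mul(-10, S)) (Function('E')(S) = Mul(Add(-244, 234), Add(S, -2)) = Mul(-10, Add(-2, S)) = Add(20, Mul(-10, S)))
Add(Mul(-410136, Pow(Function('E')(-4), -1)), Mul(Function('u')(-476, -303), Pow(57345, -1))) = Add(Mul(-410136, Pow(Add(20, Mul(-10, -4)), -1)), Mul(Rational(957, 2), Pow(57345, -1))) = Add(Mul(-410136, Pow(Add(20, 40), -1)), Mul(Rational(957, 2), Rational(1, 57345))) = Add(Mul(-410136, Pow(60, -1)), Rational(319, 38230)) = Add(Mul(-410136, Rational(1, 60)), Rational(319, 38230)) = Add(Rational(-34178, 5), Rational(319, 38230)) = Rational(-261324669, 38230)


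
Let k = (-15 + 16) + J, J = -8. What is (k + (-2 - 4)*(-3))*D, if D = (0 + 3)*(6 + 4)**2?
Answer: 3300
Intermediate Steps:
D = 300 (D = 3*10**2 = 3*100 = 300)
k = -7 (k = (-15 + 16) - 8 = 1 - 8 = -7)
(k + (-2 - 4)*(-3))*D = (-7 + (-2 - 4)*(-3))*300 = (-7 - 6*(-3))*300 = (-7 + 18)*300 = 11*300 = 3300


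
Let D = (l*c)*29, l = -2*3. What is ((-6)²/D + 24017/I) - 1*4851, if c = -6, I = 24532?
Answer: -3450416203/711428 ≈ -4850.0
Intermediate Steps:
l = -6
D = 1044 (D = -6*(-6)*29 = 36*29 = 1044)
((-6)²/D + 24017/I) - 1*4851 = ((-6)²/1044 + 24017/24532) - 1*4851 = (36*(1/1044) + 24017*(1/24532)) - 4851 = (1/29 + 24017/24532) - 4851 = 721025/711428 - 4851 = -3450416203/711428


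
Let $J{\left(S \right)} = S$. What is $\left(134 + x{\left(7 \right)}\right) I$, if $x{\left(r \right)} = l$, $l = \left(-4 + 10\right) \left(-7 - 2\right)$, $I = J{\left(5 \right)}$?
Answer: $400$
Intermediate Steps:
$I = 5$
$l = -54$ ($l = 6 \left(-9\right) = -54$)
$x{\left(r \right)} = -54$
$\left(134 + x{\left(7 \right)}\right) I = \left(134 - 54\right) 5 = 80 \cdot 5 = 400$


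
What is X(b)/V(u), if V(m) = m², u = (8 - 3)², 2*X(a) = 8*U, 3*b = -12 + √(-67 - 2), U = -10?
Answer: -8/125 ≈ -0.064000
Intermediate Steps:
b = -4 + I*√69/3 (b = (-12 + √(-67 - 2))/3 = (-12 + √(-69))/3 = (-12 + I*√69)/3 = -4 + I*√69/3 ≈ -4.0 + 2.7689*I)
X(a) = -40 (X(a) = (8*(-10))/2 = (½)*(-80) = -40)
u = 25 (u = 5² = 25)
X(b)/V(u) = -40/(25²) = -40/625 = -40*1/625 = -8/125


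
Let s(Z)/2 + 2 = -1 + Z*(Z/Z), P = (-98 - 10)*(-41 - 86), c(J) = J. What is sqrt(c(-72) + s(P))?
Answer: sqrt(27354) ≈ 165.39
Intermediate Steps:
P = 13716 (P = -108*(-127) = 13716)
s(Z) = -6 + 2*Z (s(Z) = -4 + 2*(-1 + Z*(Z/Z)) = -4 + 2*(-1 + Z*1) = -4 + 2*(-1 + Z) = -4 + (-2 + 2*Z) = -6 + 2*Z)
sqrt(c(-72) + s(P)) = sqrt(-72 + (-6 + 2*13716)) = sqrt(-72 + (-6 + 27432)) = sqrt(-72 + 27426) = sqrt(27354)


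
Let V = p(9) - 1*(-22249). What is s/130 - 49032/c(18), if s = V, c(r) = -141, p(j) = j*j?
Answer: 317423/611 ≈ 519.51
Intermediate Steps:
p(j) = j²
V = 22330 (V = 9² - 1*(-22249) = 81 + 22249 = 22330)
s = 22330
s/130 - 49032/c(18) = 22330/130 - 49032/(-141) = 22330*(1/130) - 49032*(-1/141) = 2233/13 + 16344/47 = 317423/611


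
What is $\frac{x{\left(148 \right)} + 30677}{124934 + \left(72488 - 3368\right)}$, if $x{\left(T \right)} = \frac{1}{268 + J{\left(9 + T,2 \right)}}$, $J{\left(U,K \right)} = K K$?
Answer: $\frac{8344145}{52782688} \approx 0.15808$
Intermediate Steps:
$J{\left(U,K \right)} = K^{2}$
$x{\left(T \right)} = \frac{1}{272}$ ($x{\left(T \right)} = \frac{1}{268 + 2^{2}} = \frac{1}{268 + 4} = \frac{1}{272}$)
$\frac{x{\left(148 \right)} + 30677}{124934 + \left(72488 - 3368\right)} = \frac{\frac{1}{272} + 30677}{124934 + \left(72488 - 3368\right)} = \frac{8344145}{272 \left(124934 + \left(72488 - 3368\right)\right)} = \frac{8344145}{272 \left(124934 + 69120\right)} = \frac{8344145}{272 \cdot 194054} = \frac{8344145}{272} \cdot \frac{1}{194054} = \frac{8344145}{52782688}$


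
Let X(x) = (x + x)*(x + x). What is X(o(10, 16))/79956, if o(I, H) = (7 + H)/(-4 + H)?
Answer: 529/2878416 ≈ 0.00018378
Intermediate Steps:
o(I, H) = (7 + H)/(-4 + H)
X(x) = 4*x² (X(x) = (2*x)*(2*x) = 4*x²)
X(o(10, 16))/79956 = (4*((7 + 16)/(-4 + 16))²)/79956 = (4*(23/12)²)*(1/79956) = (4*(529/144))*(1/79956) = (529/36)*(1/79956) = 529/2878416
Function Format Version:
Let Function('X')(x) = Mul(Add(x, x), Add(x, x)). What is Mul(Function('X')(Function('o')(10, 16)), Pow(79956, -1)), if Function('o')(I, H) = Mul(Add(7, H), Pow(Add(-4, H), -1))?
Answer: Rational(529, 2878416) ≈ 0.00018378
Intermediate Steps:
Function('o')(I, H) = Mul(Pow(Add(-4, H), -1), Add(7, H))
Function('X')(x) = Mul(4, Pow(x, 2)) (Function('X')(x) = Mul(Mul(2, x), Mul(2, x)) = Mul(4, Pow(x, 2)))
Mul(Function('X')(Function('o')(10, 16)), Pow(79956, -1)) = Mul(Mul(4, Pow(Mul(Pow(Add(-4, 16), -1), Add(7, 16)), 2)), Pow(79956, -1)) = Mul(Mul(4, Pow(Mul(Pow(12, -1), 23), 2)), Rational(1, 79956)) = Mul(Mul(4, Pow(Mul(Rational(1, 12), 23), 2)), Rational(1, 79956)) = Mul(Mul(4, Pow(Rational(23, 12), 2)), Rational(1, 79956)) = Mul(Mul(4, Rational(529, 144)), Rational(1, 79956)) = Mul(Rational(529, 36), Rational(1, 79956)) = Rational(529, 2878416)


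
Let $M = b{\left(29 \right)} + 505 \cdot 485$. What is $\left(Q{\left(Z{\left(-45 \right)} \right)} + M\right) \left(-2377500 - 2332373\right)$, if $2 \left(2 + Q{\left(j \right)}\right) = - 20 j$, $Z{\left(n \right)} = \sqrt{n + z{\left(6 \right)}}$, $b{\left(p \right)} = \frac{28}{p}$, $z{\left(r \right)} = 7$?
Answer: $- \frac{33453262395035}{29} + 47098730 i \sqrt{38} \approx -1.1536 \cdot 10^{12} + 2.9034 \cdot 10^{8} i$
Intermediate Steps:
$Z{\left(n \right)} = \sqrt{7 + n}$ ($Z{\left(n \right)} = \sqrt{n + 7} = \sqrt{7 + n}$)
$Q{\left(j \right)} = -2 - 10 j$ ($Q{\left(j \right)} = -2 + \frac{\left(-20\right) j}{2} = -2 - 10 j$)
$M = \frac{7102853}{29}$ ($M = \frac{28}{29} + 505 \cdot 485 = 28 \cdot \frac{1}{29} + 244925 = \frac{28}{29} + 244925 = \frac{7102853}{29} \approx 2.4493 \cdot 10^{5}$)
$\left(Q{\left(Z{\left(-45 \right)} \right)} + M\right) \left(-2377500 - 2332373\right) = \left(\left(-2 - 10 \sqrt{7 - 45}\right) + \frac{7102853}{29}\right) \left(-2377500 - 2332373\right) = \left(\left(-2 - 10 \sqrt{-38}\right) + \frac{7102853}{29}\right) \left(-4709873\right) = \left(\left(-2 - 10 i \sqrt{38}\right) + \frac{7102853}{29}\right) \left(-4709873\right) = \left(\frac{7102795}{29} - 10 i \sqrt{38}\right) \left(-4709873\right) = - \frac{33453262395035}{29} + 47098730 i \sqrt{38}$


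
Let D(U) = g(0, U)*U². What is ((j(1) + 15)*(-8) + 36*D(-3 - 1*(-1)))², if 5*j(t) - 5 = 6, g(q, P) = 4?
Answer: 4804864/25 ≈ 1.9219e+5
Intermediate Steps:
j(t) = 11/5 (j(t) = 1 + (⅕)*6 = 1 + 6/5 = 11/5)
D(U) = 4*U²
((j(1) + 15)*(-8) + 36*D(-3 - 1*(-1)))² = ((11/5 + 15)*(-8) + 36*(4*(-3 - 1*(-1))²))² = ((86/5)*(-8) + 36*(4*(-3 + 1)²))² = (-688/5 + 36*(4*(-2)²))² = (-688/5 + 36*(4*4))² = (-688/5 + 36*16)² = (-688/5 + 576)² = (2192/5)² = 4804864/25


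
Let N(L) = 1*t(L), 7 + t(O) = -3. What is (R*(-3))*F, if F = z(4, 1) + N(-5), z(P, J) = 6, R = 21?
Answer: 252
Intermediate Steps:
t(O) = -10 (t(O) = -7 - 3 = -10)
N(L) = -10 (N(L) = 1*(-10) = -10)
F = -4 (F = 6 - 10 = -4)
(R*(-3))*F = (21*(-3))*(-4) = -63*(-4) = 252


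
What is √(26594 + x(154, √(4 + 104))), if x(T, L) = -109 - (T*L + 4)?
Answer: √(26481 - 924*√3) ≈ 157.74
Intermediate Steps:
x(T, L) = -113 - L*T (x(T, L) = -109 - (L*T + 4) = -109 - (4 + L*T) = -109 + (-4 - L*T) = -113 - L*T)
√(26594 + x(154, √(4 + 104))) = √(26594 + (-113 - 1*√(4 + 104)*154)) = √(26594 + (-113 - 1*√108*154)) = √(26594 + (-113 - 1*6*√3*154)) = √(26594 + (-113 - 924*√3)) = √(26481 - 924*√3)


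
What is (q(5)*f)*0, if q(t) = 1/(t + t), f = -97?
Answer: 0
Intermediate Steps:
q(t) = 1/(2*t)
(q(5)*f)*0 = (((1/2)/5)*(-97))*0 = (((1/2)*(1/5))*(-97))*0 = ((1/10)*(-97))*0 = -97/10*0 = 0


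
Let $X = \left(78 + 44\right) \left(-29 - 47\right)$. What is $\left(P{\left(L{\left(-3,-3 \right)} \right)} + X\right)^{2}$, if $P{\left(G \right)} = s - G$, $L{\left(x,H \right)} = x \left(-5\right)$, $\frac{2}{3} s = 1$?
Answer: $\frac{344882041}{4} \approx 8.6221 \cdot 10^{7}$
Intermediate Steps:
$s = \frac{3}{2}$ ($s = \frac{3}{2} \cdot 1 = \frac{3}{2} \approx 1.5$)
$L{\left(x,H \right)} = - 5 x$
$P{\left(G \right)} = \frac{3}{2} - G$
$X = -9272$ ($X = 122 \left(-76\right) = -9272$)
$\left(P{\left(L{\left(-3,-3 \right)} \right)} + X\right)^{2} = \left(\left(\frac{3}{2} - \left(-5\right) \left(-3\right)\right) - 9272\right)^{2} = \left(\left(\frac{3}{2} - 15\right) - 9272\right)^{2} = \left(- \frac{27}{2} - 9272\right)^{2} = \left(- \frac{18571}{2}\right)^{2} = \frac{344882041}{4}$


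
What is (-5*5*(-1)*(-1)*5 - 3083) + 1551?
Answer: -1657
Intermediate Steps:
(-5*5*(-1)*(-1)*5 - 3083) + 1551 = (-(-25)*(-1)*5 - 3083) + 1551 = (-5*5*5 - 3083) + 1551 = (-25*5 - 3083) + 1551 = (-125 - 3083) + 1551 = -3208 + 1551 = -1657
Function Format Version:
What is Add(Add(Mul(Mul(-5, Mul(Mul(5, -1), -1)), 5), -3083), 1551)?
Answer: -1657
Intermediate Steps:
Add(Add(Mul(Mul(-5, Mul(Mul(5, -1), -1)), 5), -3083), 1551) = Add(Add(Mul(Mul(-5, Mul(-5, -1)), 5), -3083), 1551) = Add(Add(Mul(Mul(-5, 5), 5), -3083), 1551) = Add(Add(Mul(-25, 5), -3083), 1551) = Add(Add(-125, -3083), 1551) = Add(-3208, 1551) = -1657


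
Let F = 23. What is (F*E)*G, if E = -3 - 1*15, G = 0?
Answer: 0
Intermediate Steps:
E = -18 (E = -3 - 15 = -18)
(F*E)*G = (23*(-18))*0 = -414*0 = 0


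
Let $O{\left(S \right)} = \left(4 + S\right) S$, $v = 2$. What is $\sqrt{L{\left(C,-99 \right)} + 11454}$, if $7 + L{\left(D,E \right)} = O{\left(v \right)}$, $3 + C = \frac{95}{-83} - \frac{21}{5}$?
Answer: $\sqrt{11459} \approx 107.05$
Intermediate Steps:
$C = - \frac{3463}{415}$ ($C = -3 + \left(\frac{95}{-83} - \frac{21}{5}\right) = -3 + \left(95 \left(- \frac{1}{83}\right) - \frac{21}{5}\right) = -3 - \frac{2218}{415} = - \frac{3463}{415} \approx -8.3446$)
$O{\left(S \right)} = S \left(4 + S\right)$
$L{\left(D,E \right)} = 5$ ($L{\left(D,E \right)} = -7 + 2 \left(4 + 2\right) = -7 + 2 \cdot 6 = -7 + 12 = 5$)
$\sqrt{L{\left(C,-99 \right)} + 11454} = \sqrt{5 + 11454} = \sqrt{11459}$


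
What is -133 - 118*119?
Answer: -14175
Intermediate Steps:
-133 - 118*119 = -133 - 14042 = -14175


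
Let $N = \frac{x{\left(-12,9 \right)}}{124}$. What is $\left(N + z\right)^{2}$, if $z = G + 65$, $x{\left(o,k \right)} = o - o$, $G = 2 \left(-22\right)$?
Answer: $441$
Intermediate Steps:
$G = -44$
$x{\left(o,k \right)} = 0$
$z = 21$ ($z = -44 + 65 = 21$)
$N = 0$ ($N = \frac{0}{124} = 0 \cdot \frac{1}{124} = 0$)
$\left(N + z\right)^{2} = \left(0 + 21\right)^{2} = 21^{2} = 441$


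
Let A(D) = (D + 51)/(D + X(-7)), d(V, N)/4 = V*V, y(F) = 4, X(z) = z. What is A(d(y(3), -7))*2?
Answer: 230/57 ≈ 4.0351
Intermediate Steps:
d(V, N) = 4*V² (d(V, N) = 4*(V*V) = 4*V²)
A(D) = (51 + D)/(-7 + D) (A(D) = (D + 51)/(D - 7) = (51 + D)/(-7 + D))
A(d(y(3), -7))*2 = ((51 + 4*4²)/(-7 + 4*4²))*2 = ((51 + 4*16)/(-7 + 4*16))*2 = ((51 + 64)/(-7 + 64))*2 = (115/57)*2 = 230/57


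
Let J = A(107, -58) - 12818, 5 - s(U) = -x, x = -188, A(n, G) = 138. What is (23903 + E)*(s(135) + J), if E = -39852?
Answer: 205151987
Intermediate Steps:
s(U) = -183 (s(U) = 5 - (-1)*(-188) = 5 - 1*188 = 5 - 188 = -183)
J = -12680 (J = 138 - 12818 = -12680)
(23903 + E)*(s(135) + J) = (23903 - 39852)*(-183 - 12680) = -15949*(-12863) = 205151987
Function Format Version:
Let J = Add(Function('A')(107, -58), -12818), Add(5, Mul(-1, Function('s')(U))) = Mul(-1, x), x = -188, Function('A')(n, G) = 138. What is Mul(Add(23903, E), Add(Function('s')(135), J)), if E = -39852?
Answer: 205151987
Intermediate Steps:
Function('s')(U) = -183 (Function('s')(U) = Add(5, Mul(-1, Mul(-1, -188))) = Add(5, Mul(-1, 188)) = Add(5, -188) = -183)
J = -12680 (J = Add(138, -12818) = -12680)
Mul(Add(23903, E), Add(Function('s')(135), J)) = Mul(Add(23903, -39852), Add(-183, -12680)) = Mul(-15949, -12863) = 205151987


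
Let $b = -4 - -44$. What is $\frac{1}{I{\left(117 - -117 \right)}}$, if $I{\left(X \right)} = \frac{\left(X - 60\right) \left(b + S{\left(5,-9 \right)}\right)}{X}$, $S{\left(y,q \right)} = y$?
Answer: $\frac{13}{435} \approx 0.029885$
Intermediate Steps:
$b = 40$ ($b = -4 + 44 = 40$)
$I{\left(X \right)} = \frac{-2700 + 45 X}{X}$ ($I{\left(X \right)} = \frac{\left(X - 60\right) \left(40 + 5\right)}{X} = \frac{\left(-60 + X\right) 45}{X} = \frac{-2700 + 45 X}{X}$)
$\frac{1}{I{\left(117 - -117 \right)}} = \frac{1}{45 - \frac{2700}{117 - -117}} = \frac{1}{45 - \frac{2700}{117 + 117}} = \frac{1}{45 - \frac{2700}{234}} = \frac{1}{45 - \frac{150}{13}} = \frac{1}{\frac{435}{13}} = \frac{13}{435}$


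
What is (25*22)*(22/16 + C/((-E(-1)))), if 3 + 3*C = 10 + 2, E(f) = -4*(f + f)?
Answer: 550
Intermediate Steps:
E(f) = -8*f
C = 3 (C = -1 + (10 + 2)/3 = -1 + (⅓)*12 = -1 + 4 = 3)
(25*22)*(22/16 + C/((-E(-1)))) = (25*22)*(22/16 + 3/((-(-8)*(-1)))) = 550*(22*(1/16) + 3/((-1*8))) = 550*(11/8 + 3/(-8)) = 550*(11/8 + 3*(-⅛)) = 550*(11/8 - 3/8) = 550*1 = 550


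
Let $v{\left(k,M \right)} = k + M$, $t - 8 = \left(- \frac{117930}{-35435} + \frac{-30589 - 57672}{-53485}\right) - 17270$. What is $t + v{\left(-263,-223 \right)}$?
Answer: $- \frac{353971597997}{19949905} \approx -17743.0$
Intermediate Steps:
$t = - \frac{344275944167}{19949905}$ ($t = 8 - \left(\frac{122368904}{7087} - \frac{-30589 - 57672}{-53485}\right) = 8 - \frac{344435543407}{19949905} = - \frac{344275944167}{19949905} \approx -17257.0$)
$v{\left(k,M \right)} = M + k$
$t + v{\left(-263,-223 \right)} = - \frac{344275944167}{19949905} - 486 = - \frac{353971597997}{19949905}$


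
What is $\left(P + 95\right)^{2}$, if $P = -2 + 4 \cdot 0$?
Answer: $8649$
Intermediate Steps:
$P = -2$ ($P = -2 + 0 = -2$)
$\left(P + 95\right)^{2} = \left(-2 + 95\right)^{2} = 93^{2} = 8649$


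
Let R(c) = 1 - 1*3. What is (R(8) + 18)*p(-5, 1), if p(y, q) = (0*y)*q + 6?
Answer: 96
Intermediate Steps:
R(c) = -2 (R(c) = 1 - 3 = -2)
p(y, q) = 6 (p(y, q) = 0*q + 6 = 0 + 6 = 6)
(R(8) + 18)*p(-5, 1) = (-2 + 18)*6 = 16*6 = 96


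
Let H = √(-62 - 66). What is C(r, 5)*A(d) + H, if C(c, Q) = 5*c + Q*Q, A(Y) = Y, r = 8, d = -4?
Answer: -260 + 8*I*√2 ≈ -260.0 + 11.314*I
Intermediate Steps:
H = 8*I*√2 (H = √(-128) = 8*I*√2 ≈ 11.314*I)
C(c, Q) = Q² + 5*c (C(c, Q) = 5*c + Q² = Q² + 5*c)
C(r, 5)*A(d) + H = (5² + 5*8)*(-4) + 8*I*√2 = (25 + 40)*(-4) + 8*I*√2 = 65*(-4) + 8*I*√2 = -260 + 8*I*√2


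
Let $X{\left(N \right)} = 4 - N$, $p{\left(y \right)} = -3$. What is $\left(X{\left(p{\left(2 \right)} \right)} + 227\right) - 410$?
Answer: $-176$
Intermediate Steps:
$\left(X{\left(p{\left(2 \right)} \right)} + 227\right) - 410 = \left(\left(4 - -3\right) + 227\right) - 410 = \left(\left(4 + 3\right) + 227\right) - 410 = \left(7 + 227\right) - 410 = 234 - 410 = -176$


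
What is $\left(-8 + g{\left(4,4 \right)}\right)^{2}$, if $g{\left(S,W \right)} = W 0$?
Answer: $64$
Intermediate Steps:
$g{\left(S,W \right)} = 0$
$\left(-8 + g{\left(4,4 \right)}\right)^{2} = \left(-8 + 0\right)^{2} = \left(-8\right)^{2} = 64$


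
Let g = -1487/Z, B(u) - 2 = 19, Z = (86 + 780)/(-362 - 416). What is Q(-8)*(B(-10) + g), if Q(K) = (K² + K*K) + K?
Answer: 70504320/433 ≈ 1.6283e+5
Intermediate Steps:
Z = -433/389 (Z = 866/(-778) = 866*(-1/778) = -433/389 ≈ -1.1131)
B(u) = 21 (B(u) = 2 + 19 = 21)
g = 578443/433 (g = -1487/(-433/389) = -1487*(-389/433) = 578443/433 ≈ 1335.9)
Q(K) = K + 2*K² (Q(K) = (K² + K²) + K = 2*K² + K = K + 2*K²)
Q(-8)*(B(-10) + g) = (-8*(1 + 2*(-8)))*(21 + 578443/433) = -8*(1 - 16)*(587536/433) = -8*(-15)*(587536/433) = 120*(587536/433) = 70504320/433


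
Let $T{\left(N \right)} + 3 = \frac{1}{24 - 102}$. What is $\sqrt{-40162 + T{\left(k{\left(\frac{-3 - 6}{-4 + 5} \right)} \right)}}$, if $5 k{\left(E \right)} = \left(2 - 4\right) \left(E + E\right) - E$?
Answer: $\frac{i \sqrt{244363938}}{78} \approx 200.41 i$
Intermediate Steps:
$k{\left(E \right)} = - E$ ($k{\left(E \right)} = \frac{\left(2 - 4\right) \left(E + E\right) - E}{5} = \frac{- 2 \cdot 2 E - E}{5} = \frac{- 4 E - E}{5} = \frac{\left(-5\right) E}{5} = - E$)
$T{\left(N \right)} = - \frac{235}{78}$ ($T{\left(N \right)} = -3 + \frac{1}{24 - 102} = -3 + \frac{1}{-78} = -3 - \frac{1}{78} = - \frac{235}{78}$)
$\sqrt{-40162 + T{\left(k{\left(\frac{-3 - 6}{-4 + 5} \right)} \right)}} = \sqrt{-40162 - \frac{235}{78}} = \sqrt{- \frac{3132871}{78}} = \frac{i \sqrt{244363938}}{78}$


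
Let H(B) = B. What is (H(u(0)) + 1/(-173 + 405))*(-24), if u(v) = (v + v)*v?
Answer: -3/29 ≈ -0.10345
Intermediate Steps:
u(v) = 2*v**2 (u(v) = (2*v)*v = 2*v**2)
(H(u(0)) + 1/(-173 + 405))*(-24) = (2*0**2 + 1/(-173 + 405))*(-24) = (2*0 + 1/232)*(-24) = (0 + 1/232)*(-24) = (1/232)*(-24) = -3/29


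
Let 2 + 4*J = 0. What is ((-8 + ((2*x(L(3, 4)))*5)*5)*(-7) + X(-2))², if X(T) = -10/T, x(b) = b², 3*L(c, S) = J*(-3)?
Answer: 2809/4 ≈ 702.25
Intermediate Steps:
J = -½ (J = -½ + (¼)*0 = -½ + 0 = -½ ≈ -0.50000)
L(c, S) = ½ (L(c, S) = (-½*(-3))/3 = (⅓)*(3/2) = ½)
((-8 + ((2*x(L(3, 4)))*5)*5)*(-7) + X(-2))² = ((-8 + ((2*(½)²)*5)*5)*(-7) - 10/(-2))² = ((-8 + ((2*(¼))*5)*5)*(-7) - 10*(-½))² = ((-8 + ((½)*5)*5)*(-7) + 5)² = ((-8 + (5/2)*5)*(-7) + 5)² = ((-8 + 25/2)*(-7) + 5)² = ((9/2)*(-7) + 5)² = (-63/2 + 5)² = (-53/2)² = 2809/4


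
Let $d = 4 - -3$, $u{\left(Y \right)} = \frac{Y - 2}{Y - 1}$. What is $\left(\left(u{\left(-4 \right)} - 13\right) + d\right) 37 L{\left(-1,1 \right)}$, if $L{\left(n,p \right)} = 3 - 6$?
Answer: $\frac{2664}{5} \approx 532.8$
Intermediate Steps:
$u{\left(Y \right)} = \frac{-2 + Y}{-1 + Y}$
$d = 7$ ($d = 4 + 3 = 7$)
$L{\left(n,p \right)} = -3$ ($L{\left(n,p \right)} = 3 - 6 = -3$)
$\left(\left(u{\left(-4 \right)} - 13\right) + d\right) 37 L{\left(-1,1 \right)} = \left(\left(\frac{-2 - 4}{-1 - 4} - 13\right) + 7\right) 37 \left(-3\right) = \left(\left(\frac{1}{-5} \left(-6\right) - 13\right) + 7\right) 37 \left(-3\right) = \left(\left(\left(- \frac{1}{5}\right) \left(-6\right) - 13\right) + 7\right) 37 \left(-3\right) = \left(\left(\frac{6}{5} - 13\right) + 7\right) 37 \left(-3\right) = \left(- \frac{59}{5} + 7\right) 37 \left(-3\right) = \left(- \frac{24}{5}\right) 37 \left(-3\right) = \left(- \frac{888}{5}\right) \left(-3\right) = \frac{2664}{5}$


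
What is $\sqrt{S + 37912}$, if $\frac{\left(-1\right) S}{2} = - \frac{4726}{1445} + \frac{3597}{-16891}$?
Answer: $\frac{\sqrt{78163693642941410}}{1435735} \approx 194.73$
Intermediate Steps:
$S = \frac{10002886}{1435735}$ ($S = - 2 \left(- \frac{4726}{1445} + \frac{3597}{-16891}\right) = - 2 \left(\left(-4726\right) \frac{1}{1445} + 3597 \left(- \frac{1}{16891}\right)\right) = - 2 \left(- \frac{278}{85} - \frac{3597}{16891}\right) = \left(-2\right) \left(- \frac{5001443}{1435735}\right) = \frac{10002886}{1435735} \approx 6.9671$)
$\sqrt{S + 37912} = \sqrt{\frac{10002886}{1435735} + 37912} = \sqrt{\frac{54441588206}{1435735}} = \frac{\sqrt{78163693642941410}}{1435735}$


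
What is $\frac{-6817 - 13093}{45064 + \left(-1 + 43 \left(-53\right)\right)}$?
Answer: $- \frac{9955}{21392} \approx -0.46536$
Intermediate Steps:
$\frac{-6817 - 13093}{45064 + \left(-1 + 43 \left(-53\right)\right)} = - \frac{19910}{45064 - 2280} = - \frac{19910}{42784} = \left(-19910\right) \frac{1}{42784} = - \frac{9955}{21392}$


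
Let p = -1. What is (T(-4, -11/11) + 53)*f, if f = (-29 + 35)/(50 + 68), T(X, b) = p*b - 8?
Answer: 138/59 ≈ 2.3390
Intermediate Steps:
T(X, b) = -8 - b (T(X, b) = -b - 8 = -8 - b)
f = 3/59 (f = 6/118 = 6*(1/118) = 3/59 ≈ 0.050847)
(T(-4, -11/11) + 53)*f = ((-8 - (-11)/11) + 53)*(3/59) = ((-8 - 1*(-1)) + 53)*(3/59) = ((-8 + 1) + 53)*(3/59) = (-7 + 53)*(3/59) = 46*(3/59) = 138/59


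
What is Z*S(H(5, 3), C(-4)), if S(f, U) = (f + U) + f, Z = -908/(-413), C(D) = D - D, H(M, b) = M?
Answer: 9080/413 ≈ 21.985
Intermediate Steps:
C(D) = 0
Z = 908/413 (Z = -908*(-1/413) = 908/413 ≈ 2.1985)
S(f, U) = U + 2*f (S(f, U) = (U + f) + f = U + 2*f)
Z*S(H(5, 3), C(-4)) = 908*(0 + 2*5)/413 = 908*(0 + 10)/413 = (908/413)*10 = 9080/413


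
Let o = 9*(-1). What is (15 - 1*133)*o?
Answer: 1062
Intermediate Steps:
o = -9
(15 - 1*133)*o = (15 - 1*133)*(-9) = (15 - 133)*(-9) = -118*(-9) = 1062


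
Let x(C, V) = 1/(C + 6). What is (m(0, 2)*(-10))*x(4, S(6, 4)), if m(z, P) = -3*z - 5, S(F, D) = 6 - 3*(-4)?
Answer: 5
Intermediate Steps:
S(F, D) = 18 (S(F, D) = 6 + 12 = 18)
m(z, P) = -5 - 3*z
x(C, V) = 1/(6 + C)
(m(0, 2)*(-10))*x(4, S(6, 4)) = ((-5 - 3*0)*(-10))/(6 + 4) = ((-5 + 0)*(-10))/10 = -5*(-10)*(⅒) = 50*(⅒) = 5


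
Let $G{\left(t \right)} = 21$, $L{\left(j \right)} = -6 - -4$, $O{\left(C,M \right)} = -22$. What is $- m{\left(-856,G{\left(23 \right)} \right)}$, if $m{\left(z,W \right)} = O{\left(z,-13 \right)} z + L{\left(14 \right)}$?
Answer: $-18830$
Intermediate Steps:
$L{\left(j \right)} = -2$ ($L{\left(j \right)} = -6 + 4 = -2$)
$m{\left(z,W \right)} = -2 - 22 z$ ($m{\left(z,W \right)} = - 22 z - 2 = -2 - 22 z$)
$- m{\left(-856,G{\left(23 \right)} \right)} = - (-2 - -18832) = - (-2 + 18832) = \left(-1\right) 18830 = -18830$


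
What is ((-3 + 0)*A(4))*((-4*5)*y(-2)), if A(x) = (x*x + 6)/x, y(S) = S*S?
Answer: 1320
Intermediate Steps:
y(S) = S²
A(x) = (6 + x²)/x (A(x) = (x² + 6)/x = (6 + x²)/x)
((-3 + 0)*A(4))*((-4*5)*y(-2)) = ((-3 + 0)*(4 + 6/4))*(-4*5*(-2)²) = (-3*(4 + 6*(¼)))*(-20*4) = -3*(4 + 3/2)*(-80) = -3*11/2*(-80) = -33/2*(-80) = 1320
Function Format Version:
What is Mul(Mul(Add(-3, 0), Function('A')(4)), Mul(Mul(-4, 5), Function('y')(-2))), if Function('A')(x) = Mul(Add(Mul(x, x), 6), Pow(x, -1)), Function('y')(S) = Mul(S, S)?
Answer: 1320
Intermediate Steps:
Function('y')(S) = Pow(S, 2)
Function('A')(x) = Mul(Pow(x, -1), Add(6, Pow(x, 2))) (Function('A')(x) = Mul(Add(Pow(x, 2), 6), Pow(x, -1)) = Mul(Add(6, Pow(x, 2)), Pow(x, -1)) = Mul(Pow(x, -1), Add(6, Pow(x, 2))))
Mul(Mul(Add(-3, 0), Function('A')(4)), Mul(Mul(-4, 5), Function('y')(-2))) = Mul(Mul(Add(-3, 0), Add(4, Mul(6, Pow(4, -1)))), Mul(Mul(-4, 5), Pow(-2, 2))) = Mul(Mul(-3, Add(4, Mul(6, Rational(1, 4)))), Mul(-20, 4)) = Mul(Mul(-3, Add(4, Rational(3, 2))), -80) = Mul(Mul(-3, Rational(11, 2)), -80) = Mul(Rational(-33, 2), -80) = 1320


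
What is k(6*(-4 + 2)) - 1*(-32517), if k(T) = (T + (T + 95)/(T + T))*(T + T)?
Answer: 32888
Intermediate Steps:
k(T) = 2*T*(T + (95 + T)/(2*T)) (k(T) = (T + (95 + T)/((2*T)))*(2*T) = (T + (95 + T)*(1/(2*T)))*(2*T) = (T + (95 + T)/(2*T))*(2*T) = 2*T*(T + (95 + T)/(2*T)))
k(6*(-4 + 2)) - 1*(-32517) = (95 + 6*(-4 + 2) + 2*(6*(-4 + 2))**2) - 1*(-32517) = (95 + 6*(-2) + 2*(6*(-2))**2) + 32517 = (95 - 12 + 2*(-12)**2) + 32517 = (95 - 12 + 2*144) + 32517 = (95 - 12 + 288) + 32517 = 371 + 32517 = 32888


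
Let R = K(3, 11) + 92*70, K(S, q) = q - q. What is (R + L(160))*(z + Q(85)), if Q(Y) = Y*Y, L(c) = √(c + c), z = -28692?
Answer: -138247480 - 171736*√5 ≈ -1.3863e+8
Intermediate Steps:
L(c) = √2*√c (L(c) = √(2*c) = √2*√c)
Q(Y) = Y²
K(S, q) = 0
R = 6440 (R = 0 + 92*70 = 0 + 6440 = 6440)
(R + L(160))*(z + Q(85)) = (6440 + √2*√160)*(-28692 + 85²) = (6440 + √2*(4*√10))*(-28692 + 7225) = (6440 + 8*√5)*(-21467) = -138247480 - 171736*√5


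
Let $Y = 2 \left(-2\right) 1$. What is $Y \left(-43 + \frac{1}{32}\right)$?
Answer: $\frac{1375}{8} \approx 171.88$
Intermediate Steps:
$Y = -4$ ($Y = \left(-4\right) 1 = -4$)
$Y \left(-43 + \frac{1}{32}\right) = - 4 \left(-43 + \frac{1}{32}\right) = \left(-4\right) \left(- \frac{1375}{32}\right) = \frac{1375}{8}$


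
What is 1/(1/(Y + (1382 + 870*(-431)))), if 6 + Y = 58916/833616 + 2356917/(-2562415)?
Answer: -199506200666481973/534017535660 ≈ -3.7360e+5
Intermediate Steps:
Y = -3657554333893/534017535660 (Y = -6 + (58916/833616 + 2356917/(-2562415)) = -6 + (58916*(1/833616) + 2356917*(-1/2562415)) = -6 + (14729/208404 - 2356917/2562415) = -6 - 453449119933/534017535660 = -3657554333893/534017535660 ≈ -6.8491)
1/(1/(Y + (1382 + 870*(-431)))) = 1/(1/(-3657554333893/534017535660 + (1382 + 870*(-431)))) = 1/(1/(-3657554333893/534017535660 + (1382 - 374970))) = 1/(1/(-3657554333893/534017535660 - 373588)) = 1/(1/(-199506200666481973/534017535660)) = 1/(-534017535660/199506200666481973) = -199506200666481973/534017535660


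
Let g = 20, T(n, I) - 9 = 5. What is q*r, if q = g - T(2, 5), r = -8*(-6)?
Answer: 288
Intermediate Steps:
T(n, I) = 14 (T(n, I) = 9 + 5 = 14)
r = 48
q = 6 (q = 20 - 1*14 = 20 - 14 = 6)
q*r = 6*48 = 288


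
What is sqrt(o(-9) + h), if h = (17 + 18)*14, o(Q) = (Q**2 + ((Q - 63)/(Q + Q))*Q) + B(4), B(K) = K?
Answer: 7*sqrt(11) ≈ 23.216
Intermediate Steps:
o(Q) = -55/2 + Q**2 + Q/2 (o(Q) = (Q**2 + ((Q - 63)/(Q + Q))*Q) + 4 = (Q**2 + ((-63 + Q)/((2*Q)))*Q) + 4 = (Q**2 + ((-63 + Q)*(1/(2*Q)))*Q) + 4 = (Q**2 + ((-63 + Q)/(2*Q))*Q) + 4 = (Q**2 + (-63/2 + Q/2)) + 4 = (-63/2 + Q**2 + Q/2) + 4 = -55/2 + Q**2 + Q/2)
h = 490 (h = 35*14 = 490)
sqrt(o(-9) + h) = sqrt((-55/2 + (-9)**2 + (1/2)*(-9)) + 490) = sqrt((-55/2 + 81 - 9/2) + 490) = sqrt(49 + 490) = sqrt(539) = 7*sqrt(11)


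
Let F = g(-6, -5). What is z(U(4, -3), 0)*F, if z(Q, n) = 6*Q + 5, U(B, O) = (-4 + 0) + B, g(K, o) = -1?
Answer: -5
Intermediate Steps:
F = -1
U(B, O) = -4 + B
z(Q, n) = 5 + 6*Q
z(U(4, -3), 0)*F = (5 + 6*(-4 + 4))*(-1) = (5 + 6*0)*(-1) = (5 + 0)*(-1) = 5*(-1) = -5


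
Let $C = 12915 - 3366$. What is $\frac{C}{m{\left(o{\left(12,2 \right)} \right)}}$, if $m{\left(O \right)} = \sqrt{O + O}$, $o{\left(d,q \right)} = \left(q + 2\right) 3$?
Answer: $\frac{3183 \sqrt{6}}{4} \approx 1949.2$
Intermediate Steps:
$o{\left(d,q \right)} = 6 + 3 q$ ($o{\left(d,q \right)} = \left(2 + q\right) 3 = 6 + 3 q$)
$C = 9549$ ($C = 12915 - 3366 = 9549$)
$m{\left(O \right)} = \sqrt{2} \sqrt{O}$ ($m{\left(O \right)} = \sqrt{2 O} = \sqrt{2} \sqrt{O}$)
$\frac{C}{m{\left(o{\left(12,2 \right)} \right)}} = \frac{9549}{\sqrt{2} \sqrt{6 + 3 \cdot 2}} = \frac{9549}{\sqrt{2} \sqrt{6 + 6}} = \frac{9549}{\sqrt{2} \sqrt{12}} = \frac{9549}{\sqrt{2} \cdot 2 \sqrt{3}} = \frac{9549}{2 \sqrt{6}} = 9549 \frac{\sqrt{6}}{12} = \frac{3183 \sqrt{6}}{4}$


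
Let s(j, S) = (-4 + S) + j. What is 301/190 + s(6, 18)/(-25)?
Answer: 149/190 ≈ 0.78421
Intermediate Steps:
s(j, S) = -4 + S + j
301/190 + s(6, 18)/(-25) = 301/190 + (-4 + 18 + 6)/(-25) = 301*(1/190) + 20*(-1/25) = 301/190 - ⅘ = 149/190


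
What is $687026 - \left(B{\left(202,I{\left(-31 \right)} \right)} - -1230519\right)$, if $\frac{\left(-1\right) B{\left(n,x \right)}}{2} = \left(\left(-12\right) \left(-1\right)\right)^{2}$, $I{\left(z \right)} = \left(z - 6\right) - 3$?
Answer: $-543205$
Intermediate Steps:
$I{\left(z \right)} = -9 + z$ ($I{\left(z \right)} = \left(-6 + z\right) - 3 = -9 + z$)
$B{\left(n,x \right)} = -288$ ($B{\left(n,x \right)} = - 2 \left(\left(-12\right) \left(-1\right)\right)^{2} = - 2 \cdot 12^{2} = \left(-2\right) 144 = -288$)
$687026 - \left(B{\left(202,I{\left(-31 \right)} \right)} - -1230519\right) = 687026 - \left(-288 - -1230519\right) = 687026 - \left(-288 + 1230519\right) = 687026 - 1230231 = -543205$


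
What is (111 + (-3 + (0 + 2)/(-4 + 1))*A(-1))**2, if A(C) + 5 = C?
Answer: 17689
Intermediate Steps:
A(C) = -5 + C
(111 + (-3 + (0 + 2)/(-4 + 1))*A(-1))**2 = (111 + (-3 + (0 + 2)/(-4 + 1))*(-5 - 1))**2 = (111 + (-3 + 2/(-3))*(-6))**2 = (111 + (-3 + 2*(-1/3))*(-6))**2 = (111 + (-3 - 2/3)*(-6))**2 = (111 - 11/3*(-6))**2 = (111 + 22)**2 = 133**2 = 17689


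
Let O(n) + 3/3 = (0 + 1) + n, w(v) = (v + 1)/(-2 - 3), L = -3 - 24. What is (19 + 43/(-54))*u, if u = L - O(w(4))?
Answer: -12779/27 ≈ -473.30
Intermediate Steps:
L = -27
w(v) = -⅕ - v/5 (w(v) = (1 + v)/(-5) = (1 + v)*(-⅕) = -⅕ - v/5)
O(n) = n (O(n) = -1 + ((0 + 1) + n) = -1 + (1 + n) = n)
u = -26 (u = -27 - (-⅕ - ⅕*4) = -27 - (-⅕ - ⅘) = -27 - 1*(-1) = -27 + 1 = -26)
(19 + 43/(-54))*u = (19 + 43/(-54))*(-26) = (19 + 43*(-1/54))*(-26) = (19 - 43/54)*(-26) = (983/54)*(-26) = -12779/27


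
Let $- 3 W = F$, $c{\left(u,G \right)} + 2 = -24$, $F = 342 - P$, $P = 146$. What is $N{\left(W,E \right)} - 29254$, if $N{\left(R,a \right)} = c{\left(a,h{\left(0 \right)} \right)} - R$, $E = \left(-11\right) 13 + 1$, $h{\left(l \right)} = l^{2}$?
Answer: $- \frac{87644}{3} \approx -29215.0$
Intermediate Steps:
$F = 196$ ($F = 342 - 146 = 196$)
$c{\left(u,G \right)} = -26$ ($c{\left(u,G \right)} = -2 - 24 = -26$)
$E = -142$ ($E = -143 + 1 = -142$)
$W = - \frac{196}{3}$ ($W = \left(- \frac{1}{3}\right) 196 = - \frac{196}{3} \approx -65.333$)
$N{\left(R,a \right)} = -26 - R$
$N{\left(W,E \right)} - 29254 = \left(-26 - - \frac{196}{3}\right) - 29254 = \left(-26 + \frac{196}{3}\right) - 29254 = \frac{118}{3} - 29254 = - \frac{87644}{3}$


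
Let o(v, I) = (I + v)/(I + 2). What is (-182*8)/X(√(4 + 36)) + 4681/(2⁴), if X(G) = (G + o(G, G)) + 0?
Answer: 19867/48 - 1456*√10/15 ≈ 106.94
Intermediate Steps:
o(v, I) = (I + v)/(2 + I)
X(G) = G + 2*G/(2 + G) (X(G) = (G + (G + G)/(2 + G)) + 0 = (G + (2*G)/(2 + G)) + 0 = (G + 2*G/(2 + G)) + 0 = G + 2*G/(2 + G))
(-182*8)/X(√(4 + 36)) + 4681/(2⁴) = (-182*8)/((√(4 + 36)*(4 + √(4 + 36))/(2 + √(4 + 36)))) + 4681/(2⁴) = -1456*√10*(2 + √40)/(20*(4 + √40)) + 4681/16 = -1456*√10*(2 + 2*√10)/(20*(4 + 2*√10)) + 4681*(1/16) = -1456*√10*(2 + 2*√10)/(20*(4 + 2*√10)) + 4681/16 = -364*√10*(2 + 2*√10)/(5*(4 + 2*√10)) + 4681/16 = 4681/16 - 364*√10*(2 + 2*√10)/(5*(4 + 2*√10))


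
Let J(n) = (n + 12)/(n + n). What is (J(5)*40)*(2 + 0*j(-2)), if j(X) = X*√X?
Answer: 136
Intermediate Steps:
J(n) = (12 + n)/(2*n) (J(n) = (12 + n)/((2*n)) = (12 + n)*(1/(2*n)) = (12 + n)/(2*n))
j(X) = X^(3/2)
(J(5)*40)*(2 + 0*j(-2)) = (((½)*(12 + 5)/5)*40)*(2 + 0*(-2)^(3/2)) = (((½)*(⅕)*17)*40)*(2 + 0*(-2*I*√2)) = ((17/10)*40)*(2 + 0) = 68*2 = 136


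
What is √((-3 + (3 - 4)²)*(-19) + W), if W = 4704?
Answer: √4742 ≈ 68.862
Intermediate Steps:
√((-3 + (3 - 4)²)*(-19) + W) = √((-3 + (3 - 4)²)*(-19) + 4704) = √((-3 + (-1)²)*(-19) + 4704) = √((-3 + 1)*(-19) + 4704) = √(-2*(-19) + 4704) = √(38 + 4704) = √4742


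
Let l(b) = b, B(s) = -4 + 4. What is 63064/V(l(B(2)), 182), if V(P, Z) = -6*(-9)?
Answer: 31532/27 ≈ 1167.9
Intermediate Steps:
B(s) = 0
V(P, Z) = 54
63064/V(l(B(2)), 182) = 63064/54 = 63064*(1/54) = 31532/27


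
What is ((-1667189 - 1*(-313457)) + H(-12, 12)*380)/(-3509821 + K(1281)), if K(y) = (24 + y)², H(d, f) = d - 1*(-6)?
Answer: 339003/451699 ≈ 0.75051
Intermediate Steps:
H(d, f) = 6 + d (H(d, f) = d + 6 = 6 + d)
((-1667189 - 1*(-313457)) + H(-12, 12)*380)/(-3509821 + K(1281)) = ((-1667189 - 1*(-313457)) + (6 - 12)*380)/(-3509821 + (24 + 1281)²) = ((-1667189 + 313457) - 6*380)/(-3509821 + 1305²) = (-1353732 - 2280)/(-3509821 + 1703025) = -1356012/(-1806796) = -1356012*(-1/1806796) = 339003/451699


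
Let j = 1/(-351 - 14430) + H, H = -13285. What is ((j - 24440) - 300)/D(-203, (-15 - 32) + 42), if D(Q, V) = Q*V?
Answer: -562047526/15002715 ≈ -37.463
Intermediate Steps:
j = -196365586/14781 (j = 1/(-351 - 14430) - 13285 = 1/(-14781) - 13285 = -1/14781 - 13285 = -196365586/14781 ≈ -13285.)
((j - 24440) - 300)/D(-203, (-15 - 32) + 42) = ((-196365586/14781 - 24440) - 300)/((-203*((-15 - 32) + 42))) = (-557613226/14781 - 300)/((-203*(-47 + 42))) = -562047526/(14781*((-203*(-5)))) = -562047526/14781/1015 = -562047526/14781*1/1015 = -562047526/15002715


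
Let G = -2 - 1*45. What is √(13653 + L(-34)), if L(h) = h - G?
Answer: √13666 ≈ 116.90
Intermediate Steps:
G = -47 (G = -2 - 45 = -47)
L(h) = 47 + h (L(h) = h - 1*(-47) = h + 47 = 47 + h)
√(13653 + L(-34)) = √(13653 + (47 - 34)) = √(13653 + 13) = √13666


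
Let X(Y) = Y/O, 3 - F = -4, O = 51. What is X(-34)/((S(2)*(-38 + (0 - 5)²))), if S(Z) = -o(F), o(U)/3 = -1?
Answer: 2/117 ≈ 0.017094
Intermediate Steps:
F = 7 (F = 3 - 1*(-4) = 3 + 4 = 7)
o(U) = -3 (o(U) = 3*(-1) = -3)
S(Z) = 3 (S(Z) = -1*(-3) = 3)
X(Y) = Y/51
X(-34)/((S(2)*(-38 + (0 - 5)²))) = ((1/51)*(-34))/((3*(-38 + (0 - 5)²))) = -2*1/(3*(-38 + (-5)²))/3 = -2*1/(3*(-38 + 25))/3 = -2/(3*(3*(-13))) = -⅔/(-39) = -⅔*(-1/39) = 2/117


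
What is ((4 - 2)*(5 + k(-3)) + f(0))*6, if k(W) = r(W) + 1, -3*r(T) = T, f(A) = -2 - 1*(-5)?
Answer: 102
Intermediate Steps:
f(A) = 3 (f(A) = -2 + 5 = 3)
r(T) = -T/3
k(W) = 1 - W/3 (k(W) = -W/3 + 1 = 1 - W/3)
((4 - 2)*(5 + k(-3)) + f(0))*6 = ((4 - 2)*(5 + (1 - ⅓*(-3))) + 3)*6 = (2*(5 + (1 + 1)) + 3)*6 = (2*(5 + 2) + 3)*6 = (2*7 + 3)*6 = (14 + 3)*6 = 17*6 = 102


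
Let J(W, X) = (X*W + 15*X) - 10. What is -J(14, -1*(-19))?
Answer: -541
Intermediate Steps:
J(W, X) = -10 + 15*X + W*X (J(W, X) = (W*X + 15*X) - 10 = (15*X + W*X) - 10 = -10 + 15*X + W*X)
-J(14, -1*(-19)) = -(-10 + 15*(-1*(-19)) + 14*(-1*(-19))) = -(-10 + 15*19 + 14*19) = -(-10 + 285 + 266) = -1*541 = -541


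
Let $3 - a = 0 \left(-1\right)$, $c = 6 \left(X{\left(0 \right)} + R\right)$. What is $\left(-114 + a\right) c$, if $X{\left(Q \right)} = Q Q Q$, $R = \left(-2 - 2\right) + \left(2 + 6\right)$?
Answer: $-2664$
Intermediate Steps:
$R = 4$ ($R = -4 + 8 = 4$)
$X{\left(Q \right)} = Q^{3}$ ($X{\left(Q \right)} = Q^{2} Q = Q^{3}$)
$c = 24$ ($c = 6 \left(0^{3} + 4\right) = 6 \left(0 + 4\right) = 6 \cdot 4 = 24$)
$a = 3$ ($a = 3 - 0 \left(-1\right) = 3 - 0 = 3 + 0 = 3$)
$\left(-114 + a\right) c = \left(-114 + 3\right) 24 = \left(-111\right) 24 = -2664$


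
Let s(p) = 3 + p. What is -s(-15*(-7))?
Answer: -108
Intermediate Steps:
-s(-15*(-7)) = -(3 - 15*(-7)) = -(3 + 105) = -1*108 = -108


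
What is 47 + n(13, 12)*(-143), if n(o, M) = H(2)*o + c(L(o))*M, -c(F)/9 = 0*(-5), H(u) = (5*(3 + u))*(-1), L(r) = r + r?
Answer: 46522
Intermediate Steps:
L(r) = 2*r
H(u) = -15 - 5*u (H(u) = (15 + 5*u)*(-1) = -15 - 5*u)
c(F) = 0 (c(F) = -0*(-5) = -9*0 = 0)
n(o, M) = -25*o (n(o, M) = (-15 - 5*2)*o + 0*M = (-15 - 10)*o + 0 = -25*o + 0 = -25*o)
47 + n(13, 12)*(-143) = 47 - 25*13*(-143) = 47 - 325*(-143) = 47 + 46475 = 46522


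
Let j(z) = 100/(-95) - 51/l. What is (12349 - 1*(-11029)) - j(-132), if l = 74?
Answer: 32871917/1406 ≈ 23380.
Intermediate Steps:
j(z) = -2449/1406 (j(z) = 100/(-95) - 51/74 = 100*(-1/95) - 51*1/74 = -20/19 - 51/74 = -2449/1406)
(12349 - 1*(-11029)) - j(-132) = (12349 - 1*(-11029)) - 1*(-2449/1406) = (12349 + 11029) + 2449/1406 = 23378 + 2449/1406 = 32871917/1406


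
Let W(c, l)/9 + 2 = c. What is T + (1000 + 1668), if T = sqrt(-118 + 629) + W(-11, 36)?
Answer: 2551 + sqrt(511) ≈ 2573.6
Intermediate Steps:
W(c, l) = -18 + 9*c
T = -117 + sqrt(511) (T = sqrt(-118 + 629) + (-18 + 9*(-11)) = sqrt(511) + (-18 - 99) = sqrt(511) - 117 = -117 + sqrt(511) ≈ -94.395)
T + (1000 + 1668) = (-117 + sqrt(511)) + (1000 + 1668) = (-117 + sqrt(511)) + 2668 = 2551 + sqrt(511)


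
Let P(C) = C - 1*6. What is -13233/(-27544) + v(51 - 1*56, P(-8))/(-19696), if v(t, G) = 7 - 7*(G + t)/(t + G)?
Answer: 1203/2504 ≈ 0.48043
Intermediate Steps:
P(C) = -6 + C (P(C) = C - 6 = -6 + C)
v(t, G) = 0 (v(t, G) = 7 - 7*(G + t)/(G + t) = 7 - 7*1 = 7 - 7 = 0)
-13233/(-27544) + v(51 - 1*56, P(-8))/(-19696) = -13233/(-27544) + 0/(-19696) = -13233*(-1/27544) + 0*(-1/19696) = 1203/2504 + 0 = 1203/2504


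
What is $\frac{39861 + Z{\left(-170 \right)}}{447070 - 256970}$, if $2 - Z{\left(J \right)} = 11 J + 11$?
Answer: $\frac{20861}{95050} \approx 0.21947$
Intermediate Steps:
$Z{\left(J \right)} = -9 - 11 J$ ($Z{\left(J \right)} = 2 - \left(11 J + 11\right) = 2 - \left(11 + 11 J\right) = -9 - 11 J$)
$\frac{39861 + Z{\left(-170 \right)}}{447070 - 256970} = \frac{39861 - -1861}{447070 - 256970} = \frac{39861 + \left(-9 + 1870\right)}{447070 - 256970} = \frac{39861 + 1861}{447070 - 256970} = \frac{41722}{190100} = 41722 \cdot \frac{1}{190100} = \frac{20861}{95050}$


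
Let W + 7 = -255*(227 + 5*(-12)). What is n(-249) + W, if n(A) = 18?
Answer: -42574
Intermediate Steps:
W = -42592 (W = -7 - 255*(227 + 5*(-12)) = -7 - 255*(227 - 60) = -7 - 255*167 = -7 - 42585 = -42592)
n(-249) + W = 18 - 42592 = -42574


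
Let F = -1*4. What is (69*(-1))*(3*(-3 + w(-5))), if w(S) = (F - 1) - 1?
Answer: 1863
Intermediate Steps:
F = -4
w(S) = -6 (w(S) = (-4 - 1) - 1 = -5 - 1 = -6)
(69*(-1))*(3*(-3 + w(-5))) = (69*(-1))*(3*(-3 - 6)) = -207*(-9) = -69*(-27) = 1863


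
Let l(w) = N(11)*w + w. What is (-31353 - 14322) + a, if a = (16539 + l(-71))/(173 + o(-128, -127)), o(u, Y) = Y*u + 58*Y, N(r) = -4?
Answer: -137978591/3021 ≈ -45673.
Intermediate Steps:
l(w) = -3*w (l(w) = -4*w + w = -3*w)
o(u, Y) = 58*Y + Y*u
a = 5584/3021 (a = (16539 - 3*(-71))/(173 - 127*(58 - 128)) = (16539 + 213)/(173 - 127*(-70)) = 16752/(173 + 8890) = 16752/9063 = 16752*(1/9063) = 5584/3021 ≈ 1.8484)
(-31353 - 14322) + a = (-31353 - 14322) + 5584/3021 = -45675 + 5584/3021 = -137978591/3021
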